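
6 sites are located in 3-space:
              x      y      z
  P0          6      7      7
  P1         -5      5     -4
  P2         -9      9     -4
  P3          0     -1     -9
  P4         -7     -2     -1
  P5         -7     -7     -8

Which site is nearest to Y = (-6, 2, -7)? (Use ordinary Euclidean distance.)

P1

Squared Euclidean distances:
|YP0|² = (-6−6)² + (2−7)² + (-7−7)² = 144 + 25 + 196 = 365
|YP1|² = (-6−(-5))² + (2−5)² + (-7−(-4))² = 1 + 9 + 9 = 19
|YP2|² = (-6−(-9))² + (2−9)² + (-7−(-4))² = 9 + 49 + 9 = 67
|YP3|² = (-6−0)² + (2−(-1))² + (-7−(-9))² = 36 + 9 + 4 = 49
|YP4|² = (-6−(-7))² + (2−(-2))² + (-7−(-1))² = 1 + 16 + 36 = 53
|YP5|² = (-6−(-7))² + (2−(-7))² + (-7−(-8))² = 1 + 81 + 1 = 83
Minimum is at P1.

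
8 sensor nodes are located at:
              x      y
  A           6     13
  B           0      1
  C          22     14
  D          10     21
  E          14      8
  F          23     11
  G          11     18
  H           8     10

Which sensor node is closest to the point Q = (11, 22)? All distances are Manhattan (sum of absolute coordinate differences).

d(Q,A) = 5 + 9 = 14
d(Q,B) = 11 + 21 = 32
d(Q,C) = 11 + 8 = 19
d(Q,D) = 1 + 1 = 2
d(Q,E) = 3 + 14 = 17
d(Q,F) = 12 + 11 = 23
d(Q,G) = 0 + 4 = 4
d(Q,H) = 3 + 12 = 15
The smallest is to D, so Q lies in the Voronoi region of D.

D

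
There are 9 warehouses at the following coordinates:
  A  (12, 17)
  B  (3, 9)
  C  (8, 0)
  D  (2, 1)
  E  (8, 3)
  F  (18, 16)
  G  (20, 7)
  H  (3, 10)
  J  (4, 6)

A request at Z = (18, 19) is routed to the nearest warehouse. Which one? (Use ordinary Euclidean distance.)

F

Squared Euclidean distances:
|ZA|² = (18−12)² + (19−17)² = 36 + 4 = 40
|ZB|² = (18−3)² + (19−9)² = 225 + 100 = 325
|ZC|² = (18−8)² + (19−0)² = 100 + 361 = 461
|ZD|² = (18−2)² + (19−1)² = 256 + 324 = 580
|ZE|² = (18−8)² + (19−3)² = 100 + 256 = 356
|ZF|² = (18−18)² + (19−16)² = 0 + 9 = 9
|ZG|² = (18−20)² + (19−7)² = 4 + 144 = 148
|ZH|² = (18−3)² + (19−10)² = 225 + 81 = 306
|ZJ|² = (18−4)² + (19−6)² = 196 + 169 = 365
F is nearest.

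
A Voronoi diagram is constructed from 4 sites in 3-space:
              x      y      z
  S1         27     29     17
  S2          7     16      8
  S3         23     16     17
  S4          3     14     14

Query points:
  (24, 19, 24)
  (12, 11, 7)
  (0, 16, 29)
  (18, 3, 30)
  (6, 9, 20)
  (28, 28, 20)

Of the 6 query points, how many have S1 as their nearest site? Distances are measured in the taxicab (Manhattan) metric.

(24, 19, 24) — d to each: S1:20, S2:36, S3:11, S4:36 → nearest is S3
(12, 11, 7) — d to each: S1:43, S2:11, S3:26, S4:19 → nearest is S2
(0, 16, 29) — d to each: S1:52, S2:28, S3:35, S4:20 → nearest is S4
(18, 3, 30) — d to each: S1:48, S2:46, S3:31, S4:42 → nearest is S3
(6, 9, 20) — d to each: S1:44, S2:20, S3:27, S4:14 → nearest is S4
(28, 28, 20) — d to each: S1:5, S2:45, S3:20, S4:45 → nearest is S1
1 of the 6 points has S1 as nearest.

1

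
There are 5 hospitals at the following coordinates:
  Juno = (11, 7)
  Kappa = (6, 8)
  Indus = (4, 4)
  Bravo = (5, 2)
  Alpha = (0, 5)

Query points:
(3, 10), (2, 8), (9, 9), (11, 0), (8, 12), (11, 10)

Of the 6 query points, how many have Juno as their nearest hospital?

2

(3, 10) — d² to each: Juno:73, Kappa:13, Indus:37, Bravo:68, Alpha:34 → nearest is Kappa
(2, 8) — d² to each: Juno:82, Kappa:16, Indus:20, Bravo:45, Alpha:13 → nearest is Alpha
(9, 9) — d² to each: Juno:8, Kappa:10, Indus:50, Bravo:65, Alpha:97 → nearest is Juno
(11, 0) — d² to each: Juno:49, Kappa:89, Indus:65, Bravo:40, Alpha:146 → nearest is Bravo
(8, 12) — d² to each: Juno:34, Kappa:20, Indus:80, Bravo:109, Alpha:113 → nearest is Kappa
(11, 10) — d² to each: Juno:9, Kappa:29, Indus:85, Bravo:100, Alpha:146 → nearest is Juno
2 of the 6 points have Juno as nearest.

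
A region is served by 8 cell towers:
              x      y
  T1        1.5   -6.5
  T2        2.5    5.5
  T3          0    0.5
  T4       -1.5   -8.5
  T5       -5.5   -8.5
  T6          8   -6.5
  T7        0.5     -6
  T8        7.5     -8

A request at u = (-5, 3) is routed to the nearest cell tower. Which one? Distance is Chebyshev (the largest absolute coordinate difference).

T3

d(u,T1) = max(6.5, 9.5) = 9.5
d(u,T2) = max(7.5, 2.5) = 7.5
d(u,T3) = max(5, 2.5) = 5
d(u,T4) = max(3.5, 11.5) = 11.5
d(u,T5) = max(0.5, 11.5) = 11.5
d(u,T6) = max(13, 9.5) = 13
d(u,T7) = max(5.5, 9) = 9
d(u,T8) = max(12.5, 11) = 12.5
Minimum is at T3.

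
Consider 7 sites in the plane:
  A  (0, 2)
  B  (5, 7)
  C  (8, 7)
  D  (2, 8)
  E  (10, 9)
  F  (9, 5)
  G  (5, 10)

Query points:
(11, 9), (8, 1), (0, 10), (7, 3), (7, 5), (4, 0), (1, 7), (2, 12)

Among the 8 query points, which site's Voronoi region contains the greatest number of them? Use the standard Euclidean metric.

(11, 9) — d² to each: A:170, B:40, C:13, D:82, E:1, F:20, G:37 → nearest is E
(8, 1) — d² to each: A:65, B:45, C:36, D:85, E:68, F:17, G:90 → nearest is F
(0, 10) — d² to each: A:64, B:34, C:73, D:8, E:101, F:106, G:25 → nearest is D
(7, 3) — d² to each: A:50, B:20, C:17, D:50, E:45, F:8, G:53 → nearest is F
(7, 5) — d² to each: A:58, B:8, C:5, D:34, E:25, F:4, G:29 → nearest is F
(4, 0) — d² to each: A:20, B:50, C:65, D:68, E:117, F:50, G:101 → nearest is A
(1, 7) — d² to each: A:26, B:16, C:49, D:2, E:85, F:68, G:25 → nearest is D
(2, 12) — d² to each: A:104, B:34, C:61, D:16, E:73, F:98, G:13 → nearest is G
Tally — A:1, D:2, E:1, F:3, G:1. F captures the most (3).

F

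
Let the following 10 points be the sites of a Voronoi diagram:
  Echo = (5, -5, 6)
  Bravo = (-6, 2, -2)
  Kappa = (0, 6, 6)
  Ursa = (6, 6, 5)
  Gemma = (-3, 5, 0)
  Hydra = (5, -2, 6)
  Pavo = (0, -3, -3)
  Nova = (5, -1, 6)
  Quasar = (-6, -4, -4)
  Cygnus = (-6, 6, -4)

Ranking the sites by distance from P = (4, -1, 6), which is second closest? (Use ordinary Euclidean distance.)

Hydra

Squared Euclidean distances:
d²(P, Echo) = (4−5)² + (-1−(-5))² + (6−6)² = 1 + 16 + 0 = 17
d²(P, Bravo) = (4−(-6))² + (-1−2)² + (6−(-2))² = 100 + 9 + 64 = 173
d²(P, Kappa) = (4−0)² + (-1−6)² + (6−6)² = 16 + 49 + 0 = 65
d²(P, Ursa) = (4−6)² + (-1−6)² + (6−5)² = 4 + 49 + 1 = 54
d²(P, Gemma) = (4−(-3))² + (-1−5)² + (6−0)² = 49 + 36 + 36 = 121
d²(P, Hydra) = (4−5)² + (-1−(-2))² + (6−6)² = 1 + 1 + 0 = 2
d²(P, Pavo) = (4−0)² + (-1−(-3))² + (6−(-3))² = 16 + 4 + 81 = 101
d²(P, Nova) = (4−5)² + (-1−(-1))² + (6−6)² = 1 + 0 + 0 = 1
d²(P, Quasar) = (4−(-6))² + (-1−(-4))² + (6−(-4))² = 100 + 9 + 100 = 209
d²(P, Cygnus) = (4−(-6))² + (-1−6)² + (6−(-4))² = 100 + 49 + 100 = 249
Sorted ascending: Nova, Hydra, Echo, … — the second-nearest is Hydra.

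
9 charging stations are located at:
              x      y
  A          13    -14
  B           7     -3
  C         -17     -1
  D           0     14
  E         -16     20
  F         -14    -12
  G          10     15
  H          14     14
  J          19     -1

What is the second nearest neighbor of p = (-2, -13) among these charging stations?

B

Compare squared distances (the ordering matches that of the actual distances):
|pA|² = (-2−13)² + (-13−(-14))² = 225 + 1 = 226
|pB|² = (-2−7)² + (-13−(-3))² = 81 + 100 = 181
|pC|² = (-2−(-17))² + (-13−(-1))² = 225 + 144 = 369
|pD|² = (-2−0)² + (-13−14)² = 4 + 729 = 733
|pE|² = (-2−(-16))² + (-13−20)² = 196 + 1089 = 1285
|pF|² = (-2−(-14))² + (-13−(-12))² = 144 + 1 = 145
|pG|² = (-2−10)² + (-13−15)² = 144 + 784 = 928
|pH|² = (-2−14)² + (-13−14)² = 256 + 729 = 985
|pJ|² = (-2−19)² + (-13−(-1))² = 441 + 144 = 585
Sorted ascending: F, B, A, … — the second-nearest is B.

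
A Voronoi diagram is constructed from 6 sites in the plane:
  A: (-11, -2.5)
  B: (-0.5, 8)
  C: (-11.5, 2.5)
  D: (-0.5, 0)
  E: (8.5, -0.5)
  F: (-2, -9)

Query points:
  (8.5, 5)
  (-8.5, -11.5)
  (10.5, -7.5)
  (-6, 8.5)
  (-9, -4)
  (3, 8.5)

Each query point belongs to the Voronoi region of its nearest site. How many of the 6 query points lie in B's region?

2

(8.5, 5) — d² to each: A:436.5, B:90, C:406.25, D:106, E:30.25, F:306.25 → nearest is E
(-8.5, -11.5) — d² to each: A:87.25, B:444.25, C:205, D:196.25, E:410, F:48.5 → nearest is F
(10.5, -7.5) — d² to each: A:487.25, B:361.25, C:584, D:177.25, E:53, F:158.5 → nearest is E
(-6, 8.5) — d² to each: A:146, B:30.5, C:66.25, D:102.5, E:291.25, F:322.25 → nearest is B
(-9, -4) — d² to each: A:6.25, B:216.25, C:48.5, D:88.25, E:318.5, F:74 → nearest is A
(3, 8.5) — d² to each: A:317, B:12.5, C:246.25, D:84.5, E:111.25, F:331.25 → nearest is B
2 of the 6 points have B as nearest.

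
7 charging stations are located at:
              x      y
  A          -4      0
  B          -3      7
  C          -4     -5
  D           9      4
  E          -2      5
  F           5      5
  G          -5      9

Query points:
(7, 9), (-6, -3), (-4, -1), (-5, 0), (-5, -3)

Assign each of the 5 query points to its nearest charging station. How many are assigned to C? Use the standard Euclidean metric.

(7, 9) — d² to each: A:202, B:104, C:317, D:29, E:97, F:20, G:144 → nearest is F
(-6, -3) — d² to each: A:13, B:109, C:8, D:274, E:80, F:185, G:145 → nearest is C
(-4, -1) — d² to each: A:1, B:65, C:16, D:194, E:40, F:117, G:101 → nearest is A
(-5, 0) — d² to each: A:1, B:53, C:26, D:212, E:34, F:125, G:81 → nearest is A
(-5, -3) — d² to each: A:10, B:104, C:5, D:245, E:73, F:164, G:144 → nearest is C
2 of the 5 points have C as nearest.

2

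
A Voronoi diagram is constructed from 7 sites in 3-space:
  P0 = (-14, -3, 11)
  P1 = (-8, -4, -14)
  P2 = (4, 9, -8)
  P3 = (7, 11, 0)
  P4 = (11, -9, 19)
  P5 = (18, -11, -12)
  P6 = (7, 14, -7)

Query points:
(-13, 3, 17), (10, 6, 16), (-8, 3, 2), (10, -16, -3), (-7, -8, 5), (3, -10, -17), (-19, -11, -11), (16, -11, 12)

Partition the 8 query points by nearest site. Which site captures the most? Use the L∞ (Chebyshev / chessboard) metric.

(-13, 3, 17) — d to each: P0:6, P1:31, P2:25, P3:20, P4:24, P5:31, P6:24 → nearest is P0
(10, 6, 16) — d to each: P0:24, P1:30, P2:24, P3:16, P4:15, P5:28, P6:23 → nearest is P4
(-8, 3, 2) — d to each: P0:9, P1:16, P2:12, P3:15, P4:19, P5:26, P6:15 → nearest is P0
(10, -16, -3) — d to each: P0:24, P1:18, P2:25, P3:27, P4:22, P5:9, P6:30 → nearest is P5
(-7, -8, 5) — d to each: P0:7, P1:19, P2:17, P3:19, P4:18, P5:25, P6:22 → nearest is P0
(3, -10, -17) — d to each: P0:28, P1:11, P2:19, P3:21, P4:36, P5:15, P6:24 → nearest is P1
(-19, -11, -11) — d to each: P0:22, P1:11, P2:23, P3:26, P4:30, P5:37, P6:26 → nearest is P1
(16, -11, 12) — d to each: P0:30, P1:26, P2:20, P3:22, P4:7, P5:24, P6:25 → nearest is P4
Tally — P0:3, P1:2, P4:2, P5:1. P0 captures the most (3).

P0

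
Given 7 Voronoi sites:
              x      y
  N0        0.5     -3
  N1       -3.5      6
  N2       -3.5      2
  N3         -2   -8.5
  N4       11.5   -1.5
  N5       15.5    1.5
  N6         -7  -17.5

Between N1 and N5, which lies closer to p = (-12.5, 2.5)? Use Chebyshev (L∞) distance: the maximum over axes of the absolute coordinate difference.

d(p,N1) = max(9, 3.5) = 9
d(p,N5) = max(28, 1) = 28
9 < 28, so N1 is closer.

N1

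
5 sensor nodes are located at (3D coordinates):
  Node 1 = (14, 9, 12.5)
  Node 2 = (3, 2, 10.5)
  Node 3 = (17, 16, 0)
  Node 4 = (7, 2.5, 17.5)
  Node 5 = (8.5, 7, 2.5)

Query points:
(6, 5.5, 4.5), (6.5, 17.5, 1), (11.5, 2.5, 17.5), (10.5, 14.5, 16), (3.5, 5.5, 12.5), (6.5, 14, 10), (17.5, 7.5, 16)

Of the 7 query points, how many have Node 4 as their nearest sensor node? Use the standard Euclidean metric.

(6, 5.5, 4.5) — d² to each: Node 1:140.25, Node 2:57.25, Node 3:251.5, Node 4:179, Node 5:12.5 → nearest is Node 5
(6.5, 17.5, 1) — d² to each: Node 1:260.75, Node 2:342.75, Node 3:113.5, Node 4:497.5, Node 5:116.5 → nearest is Node 3
(11.5, 2.5, 17.5) — d² to each: Node 1:73.5, Node 2:121.5, Node 3:518.75, Node 4:20.25, Node 5:254.25 → nearest is Node 4
(10.5, 14.5, 16) — d² to each: Node 1:54.75, Node 2:242.75, Node 3:300.5, Node 4:158.5, Node 5:242.5 → nearest is Node 1
(3.5, 5.5, 12.5) — d² to each: Node 1:122.5, Node 2:16.5, Node 3:448.75, Node 4:46.25, Node 5:127.25 → nearest is Node 2
(6.5, 14, 10) — d² to each: Node 1:87.5, Node 2:156.5, Node 3:214.25, Node 4:188.75, Node 5:109.25 → nearest is Node 1
(17.5, 7.5, 16) — d² to each: Node 1:26.75, Node 2:270.75, Node 3:328.5, Node 4:137.5, Node 5:263.5 → nearest is Node 1
1 of the 7 points has Node 4 as nearest.

1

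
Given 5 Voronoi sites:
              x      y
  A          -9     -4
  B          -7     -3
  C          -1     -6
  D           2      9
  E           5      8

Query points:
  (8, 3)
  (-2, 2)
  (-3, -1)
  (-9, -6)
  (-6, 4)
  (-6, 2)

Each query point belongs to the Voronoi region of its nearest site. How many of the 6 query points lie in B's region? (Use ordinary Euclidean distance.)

4

(8, 3) — d² to each: A:338, B:261, C:162, D:72, E:34 → nearest is E
(-2, 2) — d² to each: A:85, B:50, C:65, D:65, E:85 → nearest is B
(-3, -1) — d² to each: A:45, B:20, C:29, D:125, E:145 → nearest is B
(-9, -6) — d² to each: A:4, B:13, C:64, D:346, E:392 → nearest is A
(-6, 4) — d² to each: A:73, B:50, C:125, D:89, E:137 → nearest is B
(-6, 2) — d² to each: A:45, B:26, C:89, D:113, E:157 → nearest is B
4 of the 6 points have B as nearest.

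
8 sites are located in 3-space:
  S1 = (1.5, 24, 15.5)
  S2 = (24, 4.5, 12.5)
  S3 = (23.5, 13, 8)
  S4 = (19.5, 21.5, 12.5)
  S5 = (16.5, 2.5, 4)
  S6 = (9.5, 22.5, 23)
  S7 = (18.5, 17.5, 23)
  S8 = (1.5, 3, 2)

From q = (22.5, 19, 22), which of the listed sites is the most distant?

Since √ is increasing, it suffices to compare squared distances:
|qS1|² = 441 + 25 + 42.25 = 508.25
|qS2|² = 2.25 + 210.25 + 90.25 = 302.75
|qS3|² = 1 + 36 + 196 = 233
|qS4|² = 9 + 6.25 + 90.25 = 105.5
|qS5|² = 36 + 272.25 + 324 = 632.25
|qS6|² = 169 + 12.25 + 1 = 182.25
|qS7|² = 16 + 2.25 + 1 = 19.25
|qS8|² = 441 + 256 + 400 = 1097
The largest is to S8.

S8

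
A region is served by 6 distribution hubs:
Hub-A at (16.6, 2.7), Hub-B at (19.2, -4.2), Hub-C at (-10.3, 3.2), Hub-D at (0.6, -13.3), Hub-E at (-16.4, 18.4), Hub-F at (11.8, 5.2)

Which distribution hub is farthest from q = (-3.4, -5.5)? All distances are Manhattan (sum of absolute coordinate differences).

d(q, Hub-A) = |-3.4−16.6| + |-5.5−2.7| = 20 + 8.2 = 28.2
d(q, Hub-B) = |-3.4−19.2| + |-5.5−(-4.2)| = 22.6 + 1.3 = 23.9
d(q, Hub-C) = |-3.4−(-10.3)| + |-5.5−3.2| = 6.9 + 8.7 = 15.6
d(q, Hub-D) = |-3.4−0.6| + |-5.5−(-13.3)| = 4 + 7.8 = 11.8
d(q, Hub-E) = |-3.4−(-16.4)| + |-5.5−18.4| = 13 + 23.9 = 36.9
d(q, Hub-F) = |-3.4−11.8| + |-5.5−5.2| = 15.2 + 10.7 = 25.9
The largest is to Hub-E.

Hub-E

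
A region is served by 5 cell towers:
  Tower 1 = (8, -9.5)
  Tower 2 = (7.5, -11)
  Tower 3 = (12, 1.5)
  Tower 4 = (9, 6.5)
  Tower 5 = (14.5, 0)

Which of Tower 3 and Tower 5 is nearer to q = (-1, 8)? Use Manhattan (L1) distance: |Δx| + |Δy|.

Tower 3

d(q, Tower 3) = |-1−12| + |8−1.5| = 13 + 6.5 = 19.5
d(q, Tower 5) = |-1−14.5| + |8−0| = 15.5 + 8 = 23.5
19.5 < 23.5, so Tower 3 is closer.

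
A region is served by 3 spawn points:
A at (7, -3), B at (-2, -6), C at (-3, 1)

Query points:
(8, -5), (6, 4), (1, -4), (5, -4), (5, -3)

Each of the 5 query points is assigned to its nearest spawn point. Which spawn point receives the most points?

(8, -5) — d² to each: A:5, B:101, C:157 → nearest is A
(6, 4) — d² to each: A:50, B:164, C:90 → nearest is A
(1, -4) — d² to each: A:37, B:13, C:41 → nearest is B
(5, -4) — d² to each: A:5, B:53, C:89 → nearest is A
(5, -3) — d² to each: A:4, B:58, C:80 → nearest is A
Tally — A:4, B:1. A captures the most (4).

A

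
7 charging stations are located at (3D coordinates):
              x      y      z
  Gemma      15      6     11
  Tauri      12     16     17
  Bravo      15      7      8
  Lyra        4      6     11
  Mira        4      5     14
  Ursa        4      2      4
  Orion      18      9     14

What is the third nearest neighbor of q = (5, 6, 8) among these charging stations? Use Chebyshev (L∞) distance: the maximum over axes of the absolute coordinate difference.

Mira

d(q, Gemma) = max(10, 0, 3) = 10
d(q, Tauri) = max(7, 10, 9) = 10
d(q, Bravo) = max(10, 1, 0) = 10
d(q, Lyra) = max(1, 0, 3) = 3
d(q, Mira) = max(1, 1, 6) = 6
d(q, Ursa) = max(1, 4, 4) = 4
d(q, Orion) = max(13, 3, 6) = 13
Sorted ascending: Lyra, Ursa, Mira, Gemma, … — the third-nearest is Mira.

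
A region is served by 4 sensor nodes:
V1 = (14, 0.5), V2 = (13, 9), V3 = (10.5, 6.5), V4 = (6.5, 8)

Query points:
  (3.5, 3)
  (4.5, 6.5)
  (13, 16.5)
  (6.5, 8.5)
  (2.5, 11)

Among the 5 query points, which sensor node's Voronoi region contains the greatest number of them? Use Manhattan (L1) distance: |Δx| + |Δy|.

V4

(3.5, 3) — d to each: V1:13, V2:15.5, V3:10.5, V4:8 → nearest is V4
(4.5, 6.5) — d to each: V1:15.5, V2:11, V3:6, V4:3.5 → nearest is V4
(13, 16.5) — d to each: V1:17, V2:7.5, V3:12.5, V4:15 → nearest is V2
(6.5, 8.5) — d to each: V1:15.5, V2:7, V3:6, V4:0.5 → nearest is V4
(2.5, 11) — d to each: V1:22, V2:12.5, V3:12.5, V4:7 → nearest is V4
Tally — V2:1, V4:4. V4 captures the most (4).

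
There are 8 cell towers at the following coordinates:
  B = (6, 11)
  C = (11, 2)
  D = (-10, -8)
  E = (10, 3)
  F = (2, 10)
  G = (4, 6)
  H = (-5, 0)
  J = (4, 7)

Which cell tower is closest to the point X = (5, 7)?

J

Compare squared distances (the ordering matches that of the actual distances):
|XB|² = (5−6)² + (7−11)² = 1 + 16 = 17
|XC|² = (5−11)² + (7−2)² = 36 + 25 = 61
|XD|² = (5−(-10))² + (7−(-8))² = 225 + 225 = 450
|XE|² = (5−10)² + (7−3)² = 25 + 16 = 41
|XF|² = (5−2)² + (7−10)² = 9 + 9 = 18
|XG|² = (5−4)² + (7−6)² = 1 + 1 = 2
|XH|² = (5−(-5))² + (7−0)² = 100 + 49 = 149
|XJ|² = (5−4)² + (7−7)² = 1 + 0 = 1
The smallest is to J, so X lies in the Voronoi region of J.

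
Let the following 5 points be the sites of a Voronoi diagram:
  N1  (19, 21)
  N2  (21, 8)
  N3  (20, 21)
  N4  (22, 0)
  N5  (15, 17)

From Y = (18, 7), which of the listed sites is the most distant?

Since √ is increasing, it suffices to compare squared distances:
|YN1|² = (18−19)² + (7−21)² = 1 + 196 = 197
|YN2|² = (18−21)² + (7−8)² = 9 + 1 = 10
|YN3|² = (18−20)² + (7−21)² = 4 + 196 = 200
|YN4|² = (18−22)² + (7−0)² = 16 + 49 = 65
|YN5|² = (18−15)² + (7−17)² = 9 + 100 = 109
The largest is to N3.

N3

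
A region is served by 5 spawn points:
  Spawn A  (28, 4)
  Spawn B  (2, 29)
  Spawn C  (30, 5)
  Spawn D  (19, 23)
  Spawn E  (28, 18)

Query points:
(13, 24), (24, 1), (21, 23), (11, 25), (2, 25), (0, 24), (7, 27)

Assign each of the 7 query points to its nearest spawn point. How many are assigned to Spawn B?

3

(13, 24) — d² to each: Spawn A:625, Spawn B:146, Spawn C:650, Spawn D:37, Spawn E:261 → nearest is Spawn D
(24, 1) — d² to each: Spawn A:25, Spawn B:1268, Spawn C:52, Spawn D:509, Spawn E:305 → nearest is Spawn A
(21, 23) — d² to each: Spawn A:410, Spawn B:397, Spawn C:405, Spawn D:4, Spawn E:74 → nearest is Spawn D
(11, 25) — d² to each: Spawn A:730, Spawn B:97, Spawn C:761, Spawn D:68, Spawn E:338 → nearest is Spawn D
(2, 25) — d² to each: Spawn A:1117, Spawn B:16, Spawn C:1184, Spawn D:293, Spawn E:725 → nearest is Spawn B
(0, 24) — d² to each: Spawn A:1184, Spawn B:29, Spawn C:1261, Spawn D:362, Spawn E:820 → nearest is Spawn B
(7, 27) — d² to each: Spawn A:970, Spawn B:29, Spawn C:1013, Spawn D:160, Spawn E:522 → nearest is Spawn B
3 of the 7 points have Spawn B as nearest.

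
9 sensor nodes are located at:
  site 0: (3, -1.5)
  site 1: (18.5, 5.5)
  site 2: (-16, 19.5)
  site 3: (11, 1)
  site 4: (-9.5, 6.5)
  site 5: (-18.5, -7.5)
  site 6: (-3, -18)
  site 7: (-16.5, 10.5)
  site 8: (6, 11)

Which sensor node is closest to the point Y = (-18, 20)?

site 2

Compare squared distances (the ordering matches that of the actual distances):
d²(Y, site 0) = 441 + 462.25 = 903.25
d²(Y, site 1) = 1332.25 + 210.25 = 1542.5
d²(Y, site 2) = 4 + 0.25 = 4.25
d²(Y, site 3) = 841 + 361 = 1202
d²(Y, site 4) = 72.25 + 182.25 = 254.5
d²(Y, site 5) = 0.25 + 756.25 = 756.5
d²(Y, site 6) = 225 + 1444 = 1669
d²(Y, site 7) = 2.25 + 90.25 = 92.5
d²(Y, site 8) = 576 + 81 = 657
The smallest is to site 2, so Y lies in the Voronoi region of site 2.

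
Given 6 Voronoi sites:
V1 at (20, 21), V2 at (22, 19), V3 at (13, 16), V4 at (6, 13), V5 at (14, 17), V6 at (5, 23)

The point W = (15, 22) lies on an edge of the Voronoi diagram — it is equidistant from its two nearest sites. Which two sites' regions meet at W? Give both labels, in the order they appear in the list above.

Squared distances from W to each site:
|WV1|² = (15−20)² + (22−21)² = 25 + 1 = 26
|WV2|² = (15−22)² + (22−19)² = 49 + 9 = 58
|WV3|² = (15−13)² + (22−16)² = 4 + 36 = 40
|WV4|² = (15−6)² + (22−13)² = 81 + 81 = 162
|WV5|² = (15−14)² + (22−17)² = 1 + 25 = 26
|WV6|² = (15−5)² + (22−23)² = 100 + 1 = 101
W is equidistant from V1 and V5 (both at squared distance 26), and every other site is strictly farther — so W lies on the V1–V5 Voronoi edge.

V1 and V5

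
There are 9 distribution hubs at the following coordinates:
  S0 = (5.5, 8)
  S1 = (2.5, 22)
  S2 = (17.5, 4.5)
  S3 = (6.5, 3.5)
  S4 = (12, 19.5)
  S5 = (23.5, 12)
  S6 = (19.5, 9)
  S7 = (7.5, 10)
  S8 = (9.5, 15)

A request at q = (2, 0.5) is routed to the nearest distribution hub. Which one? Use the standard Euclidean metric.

Since √ is increasing, it suffices to compare squared distances:
|qS0|² = (2−5.5)² + (0.5−8)² = 12.25 + 56.25 = 68.5
|qS1|² = (2−2.5)² + (0.5−22)² = 0.25 + 462.25 = 462.5
|qS2|² = (2−17.5)² + (0.5−4.5)² = 240.25 + 16 = 256.25
|qS3|² = (2−6.5)² + (0.5−3.5)² = 20.25 + 9 = 29.25
|qS4|² = (2−12)² + (0.5−19.5)² = 100 + 361 = 461
|qS5|² = (2−23.5)² + (0.5−12)² = 462.25 + 132.25 = 594.5
|qS6|² = (2−19.5)² + (0.5−9)² = 306.25 + 72.25 = 378.5
|qS7|² = (2−7.5)² + (0.5−10)² = 30.25 + 90.25 = 120.5
|qS8|² = (2−9.5)² + (0.5−15)² = 56.25 + 210.25 = 266.5
S3 is nearest.

S3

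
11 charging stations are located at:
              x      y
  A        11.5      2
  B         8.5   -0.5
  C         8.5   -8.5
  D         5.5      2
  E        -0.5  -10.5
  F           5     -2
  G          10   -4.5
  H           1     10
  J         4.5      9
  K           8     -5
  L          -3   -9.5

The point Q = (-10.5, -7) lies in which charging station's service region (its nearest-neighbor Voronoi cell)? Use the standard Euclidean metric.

Since √ is increasing, it suffices to compare squared distances:
|QA|² = (-10.5−11.5)² + (-7−2)² = 484 + 81 = 565
|QB|² = (-10.5−8.5)² + (-7−(-0.5))² = 361 + 42.25 = 403.25
|QC|² = (-10.5−8.5)² + (-7−(-8.5))² = 361 + 2.25 = 363.25
|QD|² = (-10.5−5.5)² + (-7−2)² = 256 + 81 = 337
|QE|² = (-10.5−(-0.5))² + (-7−(-10.5))² = 100 + 12.25 = 112.25
|QF|² = (-10.5−5)² + (-7−(-2))² = 240.25 + 25 = 265.25
|QG|² = (-10.5−10)² + (-7−(-4.5))² = 420.25 + 6.25 = 426.5
|QH|² = (-10.5−1)² + (-7−10)² = 132.25 + 289 = 421.25
|QJ|² = (-10.5−4.5)² + (-7−9)² = 225 + 256 = 481
|QK|² = (-10.5−8)² + (-7−(-5))² = 342.25 + 4 = 346.25
|QL|² = (-10.5−(-3))² + (-7−(-9.5))² = 56.25 + 6.25 = 62.5
L is nearest.

L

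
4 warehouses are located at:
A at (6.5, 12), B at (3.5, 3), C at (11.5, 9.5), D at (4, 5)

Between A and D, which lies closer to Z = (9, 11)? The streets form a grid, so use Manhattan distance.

d(Z,A) = |9−6.5| + |11−12| = 2.5 + 1 = 3.5
d(Z,D) = |9−4| + |11−5| = 5 + 6 = 11
3.5 < 11, so A is closer.

A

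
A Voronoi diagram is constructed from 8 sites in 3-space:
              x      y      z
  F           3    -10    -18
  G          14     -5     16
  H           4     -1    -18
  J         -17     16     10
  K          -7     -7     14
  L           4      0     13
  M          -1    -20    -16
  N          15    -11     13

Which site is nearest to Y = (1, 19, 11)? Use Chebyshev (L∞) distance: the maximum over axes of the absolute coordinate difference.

J

d(Y,F) = max(2, 29, 29) = 29
d(Y,G) = max(13, 24, 5) = 24
d(Y,H) = max(3, 20, 29) = 29
d(Y,J) = max(18, 3, 1) = 18
d(Y,K) = max(8, 26, 3) = 26
d(Y,L) = max(3, 19, 2) = 19
d(Y,M) = max(2, 39, 27) = 39
d(Y,N) = max(14, 30, 2) = 30
The smallest is to J, so Y lies in the Voronoi region of J.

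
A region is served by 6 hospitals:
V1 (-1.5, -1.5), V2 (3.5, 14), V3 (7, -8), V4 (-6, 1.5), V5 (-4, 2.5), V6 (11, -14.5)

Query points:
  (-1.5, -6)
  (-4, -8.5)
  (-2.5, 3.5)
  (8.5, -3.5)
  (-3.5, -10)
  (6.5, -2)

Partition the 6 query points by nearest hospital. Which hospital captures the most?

(-1.5, -6) — d² to each: V1:20.25, V2:425, V3:76.25, V4:76.5, V5:78.5, V6:228.5 → nearest is V1
(-4, -8.5) — d² to each: V1:55.25, V2:562.5, V3:121.25, V4:104, V5:121, V6:261 → nearest is V1
(-2.5, 3.5) — d² to each: V1:26, V2:146.25, V3:222.5, V4:16.25, V5:3.25, V6:506.25 → nearest is V5
(8.5, -3.5) — d² to each: V1:104, V2:331.25, V3:22.5, V4:235.25, V5:192.25, V6:127.25 → nearest is V3
(-3.5, -10) — d² to each: V1:76.25, V2:625, V3:114.25, V4:138.5, V5:156.5, V6:230.5 → nearest is V1
(6.5, -2) — d² to each: V1:64.25, V2:265, V3:36.25, V4:168.5, V5:130.5, V6:176.5 → nearest is V3
Tally — V1:3, V3:2, V5:1. V1 captures the most (3).

V1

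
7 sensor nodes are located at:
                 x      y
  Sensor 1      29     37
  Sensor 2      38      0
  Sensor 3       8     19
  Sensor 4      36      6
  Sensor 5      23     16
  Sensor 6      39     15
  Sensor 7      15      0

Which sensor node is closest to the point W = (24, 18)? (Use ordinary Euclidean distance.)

Squared Euclidean distances:
d²(W, Sensor 1) = 25 + 361 = 386
d²(W, Sensor 2) = 196 + 324 = 520
d²(W, Sensor 3) = 256 + 1 = 257
d²(W, Sensor 4) = 144 + 144 = 288
d²(W, Sensor 5) = 1 + 4 = 5
d²(W, Sensor 6) = 225 + 9 = 234
d²(W, Sensor 7) = 81 + 324 = 405
The smallest is to Sensor 5, so W lies in the Voronoi region of Sensor 5.

Sensor 5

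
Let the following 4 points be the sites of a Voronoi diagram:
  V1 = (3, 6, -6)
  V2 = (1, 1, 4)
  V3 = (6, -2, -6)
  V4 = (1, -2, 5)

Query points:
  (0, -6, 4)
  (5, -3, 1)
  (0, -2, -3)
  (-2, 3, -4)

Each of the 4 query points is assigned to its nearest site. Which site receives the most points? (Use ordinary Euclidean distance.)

V4

(0, -6, 4) — d² to each: V1:253, V2:50, V3:152, V4:18 → nearest is V4
(5, -3, 1) — d² to each: V1:134, V2:41, V3:51, V4:33 → nearest is V4
(0, -2, -3) — d² to each: V1:82, V2:59, V3:45, V4:65 → nearest is V3
(-2, 3, -4) — d² to each: V1:38, V2:77, V3:93, V4:115 → nearest is V1
Tally — V1:1, V3:1, V4:2. V4 captures the most (2).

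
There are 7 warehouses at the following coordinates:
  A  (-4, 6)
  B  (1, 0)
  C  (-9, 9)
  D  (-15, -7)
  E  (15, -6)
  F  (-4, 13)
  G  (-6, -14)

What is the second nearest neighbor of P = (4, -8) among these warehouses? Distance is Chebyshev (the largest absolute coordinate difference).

d(P,A) = max(8, 14) = 14
d(P,B) = max(3, 8) = 8
d(P,C) = max(13, 17) = 17
d(P,D) = max(19, 1) = 19
d(P,E) = max(11, 2) = 11
d(P,F) = max(8, 21) = 21
d(P,G) = max(10, 6) = 10
Sorted ascending: B, G, E, … — the second-nearest is G.

G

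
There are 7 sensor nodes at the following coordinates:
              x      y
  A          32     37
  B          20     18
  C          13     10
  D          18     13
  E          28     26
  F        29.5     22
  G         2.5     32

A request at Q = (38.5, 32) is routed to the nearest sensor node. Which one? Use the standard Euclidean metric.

A

Compare squared distances (the ordering matches that of the actual distances):
|QA|² = (38.5−32)² + (32−37)² = 42.25 + 25 = 67.25
|QB|² = (38.5−20)² + (32−18)² = 342.25 + 196 = 538.25
|QC|² = (38.5−13)² + (32−10)² = 650.25 + 484 = 1134.25
|QD|² = (38.5−18)² + (32−13)² = 420.25 + 361 = 781.25
|QE|² = (38.5−28)² + (32−26)² = 110.25 + 36 = 146.25
|QF|² = (38.5−29.5)² + (32−22)² = 81 + 100 = 181
|QG|² = (38.5−2.5)² + (32−32)² = 1296 + 0 = 1296
A is nearest.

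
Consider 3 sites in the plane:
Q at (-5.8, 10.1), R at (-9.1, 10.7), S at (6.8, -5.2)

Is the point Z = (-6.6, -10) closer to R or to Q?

Q

Compare squared distances:
|ZR|² = (-6.6−(-9.1))² + (-10−10.7)² = 6.25 + 428.49 = 434.74
|ZQ|² = (-6.6−(-5.8))² + (-10−10.1)² = 0.64 + 404.01 = 404.65
434.74 > 404.65, so Q is closer.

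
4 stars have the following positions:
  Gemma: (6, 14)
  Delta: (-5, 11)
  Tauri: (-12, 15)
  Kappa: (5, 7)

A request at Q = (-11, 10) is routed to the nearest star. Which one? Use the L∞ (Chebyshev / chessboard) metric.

d(Q, Gemma) = max(17, 4) = 17
d(Q, Delta) = max(6, 1) = 6
d(Q, Tauri) = max(1, 5) = 5
d(Q, Kappa) = max(16, 3) = 16
Tauri is nearest.

Tauri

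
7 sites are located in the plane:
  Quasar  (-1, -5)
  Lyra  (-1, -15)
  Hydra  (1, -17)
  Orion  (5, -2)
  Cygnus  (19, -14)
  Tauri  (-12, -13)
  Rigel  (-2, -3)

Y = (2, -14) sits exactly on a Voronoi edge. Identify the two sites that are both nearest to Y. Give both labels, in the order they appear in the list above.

Lyra and Hydra

Squared distances from Y to each site:
d²(Y, Quasar) = 9 + 81 = 90
d²(Y, Lyra) = 9 + 1 = 10
d²(Y, Hydra) = 1 + 9 = 10
d²(Y, Orion) = 9 + 144 = 153
d²(Y, Cygnus) = 289 + 0 = 289
d²(Y, Tauri) = 196 + 1 = 197
d²(Y, Rigel) = 16 + 121 = 137
Y is equidistant from Lyra and Hydra (both at squared distance 10), and every other site is strictly farther — so Y lies on the Lyra–Hydra Voronoi edge.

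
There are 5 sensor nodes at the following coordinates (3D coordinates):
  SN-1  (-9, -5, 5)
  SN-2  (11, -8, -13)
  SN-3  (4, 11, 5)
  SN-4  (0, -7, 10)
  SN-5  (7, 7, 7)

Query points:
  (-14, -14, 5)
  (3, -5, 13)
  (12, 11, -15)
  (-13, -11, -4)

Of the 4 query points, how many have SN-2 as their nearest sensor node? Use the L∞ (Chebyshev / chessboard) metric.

(-14, -14, 5) — d to each: SN-1:9, SN-2:25, SN-3:25, SN-4:14, SN-5:21 → nearest is SN-1
(3, -5, 13) — d to each: SN-1:12, SN-2:26, SN-3:16, SN-4:3, SN-5:12 → nearest is SN-4
(12, 11, -15) — d to each: SN-1:21, SN-2:19, SN-3:20, SN-4:25, SN-5:22 → nearest is SN-2
(-13, -11, -4) — d to each: SN-1:9, SN-2:24, SN-3:22, SN-4:14, SN-5:20 → nearest is SN-1
1 of the 4 points has SN-2 as nearest.

1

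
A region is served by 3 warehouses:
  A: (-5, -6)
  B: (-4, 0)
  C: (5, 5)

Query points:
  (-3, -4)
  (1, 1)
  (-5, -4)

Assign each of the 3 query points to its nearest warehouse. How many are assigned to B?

(-3, -4) — d² to each: A:8, B:17, C:145 → nearest is A
(1, 1) — d² to each: A:85, B:26, C:32 → nearest is B
(-5, -4) — d² to each: A:4, B:17, C:181 → nearest is A
1 of the 3 points has B as nearest.

1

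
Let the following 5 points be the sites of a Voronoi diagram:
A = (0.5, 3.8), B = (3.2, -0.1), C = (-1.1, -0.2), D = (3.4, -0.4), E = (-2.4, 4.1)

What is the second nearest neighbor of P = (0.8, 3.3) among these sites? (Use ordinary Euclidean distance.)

Compare squared distances (the ordering matches that of the actual distances):
|PA|² = (0.8−0.5)² + (3.3−3.8)² = 0.09 + 0.25 = 0.34
|PB|² = (0.8−3.2)² + (3.3−(-0.1))² = 5.76 + 11.56 = 17.32
|PC|² = (0.8−(-1.1))² + (3.3−(-0.2))² = 3.61 + 12.25 = 15.86
|PD|² = (0.8−3.4)² + (3.3−(-0.4))² = 6.76 + 13.69 = 20.45
|PE|² = (0.8−(-2.4))² + (3.3−4.1)² = 10.24 + 0.64 = 10.88
Sorted ascending: A, E, C, … — the second-nearest is E.

E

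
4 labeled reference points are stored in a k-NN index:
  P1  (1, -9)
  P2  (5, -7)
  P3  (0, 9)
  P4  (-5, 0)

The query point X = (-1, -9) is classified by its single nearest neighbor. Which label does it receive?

Squared Euclidean distances:
|XP1|² = (-1−1)² + (-9−(-9))² = 4 + 0 = 4
|XP2|² = (-1−5)² + (-9−(-7))² = 36 + 4 = 40
|XP3|² = (-1−0)² + (-9−9)² = 1 + 324 = 325
|XP4|² = (-1−(-5))² + (-9−0)² = 16 + 81 = 97
Minimum is at P1.

P1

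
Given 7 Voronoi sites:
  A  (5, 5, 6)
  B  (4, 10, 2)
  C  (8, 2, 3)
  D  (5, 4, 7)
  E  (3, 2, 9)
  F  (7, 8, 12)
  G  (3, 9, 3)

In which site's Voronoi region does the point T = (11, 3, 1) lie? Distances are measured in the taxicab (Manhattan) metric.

d(T,A) = |11−5| + |3−5| + |1−6| = 6 + 2 + 5 = 13
d(T,B) = |11−4| + |3−10| + |1−2| = 7 + 7 + 1 = 15
d(T,C) = |11−8| + |3−2| + |1−3| = 3 + 1 + 2 = 6
d(T,D) = |11−5| + |3−4| + |1−7| = 6 + 1 + 6 = 13
d(T,E) = |11−3| + |3−2| + |1−9| = 8 + 1 + 8 = 17
d(T,F) = |11−7| + |3−8| + |1−12| = 4 + 5 + 11 = 20
d(T,G) = |11−3| + |3−9| + |1−3| = 8 + 6 + 2 = 16
Minimum is at C.

C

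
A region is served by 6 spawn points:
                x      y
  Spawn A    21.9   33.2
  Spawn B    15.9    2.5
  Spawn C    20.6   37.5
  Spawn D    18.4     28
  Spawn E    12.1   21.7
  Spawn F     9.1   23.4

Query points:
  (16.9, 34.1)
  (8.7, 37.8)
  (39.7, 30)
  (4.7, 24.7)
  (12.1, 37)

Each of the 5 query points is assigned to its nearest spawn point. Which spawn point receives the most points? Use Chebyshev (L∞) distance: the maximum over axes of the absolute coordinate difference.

(16.9, 34.1) — d to each: Spawn A:5, Spawn B:31.6, Spawn C:3.7, Spawn D:6.1, Spawn E:12.4, Spawn F:10.7 → nearest is Spawn C
(8.7, 37.8) — d to each: Spawn A:13.2, Spawn B:35.3, Spawn C:11.9, Spawn D:9.8, Spawn E:16.1, Spawn F:14.4 → nearest is Spawn D
(39.7, 30) — d to each: Spawn A:17.8, Spawn B:27.5, Spawn C:19.1, Spawn D:21.3, Spawn E:27.6, Spawn F:30.6 → nearest is Spawn A
(4.7, 24.7) — d to each: Spawn A:17.2, Spawn B:22.2, Spawn C:15.9, Spawn D:13.7, Spawn E:7.4, Spawn F:4.4 → nearest is Spawn F
(12.1, 37) — d to each: Spawn A:9.8, Spawn B:34.5, Spawn C:8.5, Spawn D:9, Spawn E:15.3, Spawn F:13.6 → nearest is Spawn C
Tally — Spawn A:1, Spawn C:2, Spawn D:1, Spawn F:1. Spawn C captures the most (2).

Spawn C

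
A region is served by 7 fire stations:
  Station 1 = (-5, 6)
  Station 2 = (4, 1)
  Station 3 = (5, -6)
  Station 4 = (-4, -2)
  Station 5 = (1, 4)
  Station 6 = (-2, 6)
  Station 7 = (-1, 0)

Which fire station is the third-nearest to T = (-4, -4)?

Compare squared distances (the ordering matches that of the actual distances):
d²(T, Station 1) = (-4−(-5))² + (-4−6)² = 1 + 100 = 101
d²(T, Station 2) = (-4−4)² + (-4−1)² = 64 + 25 = 89
d²(T, Station 3) = (-4−5)² + (-4−(-6))² = 81 + 4 = 85
d²(T, Station 4) = (-4−(-4))² + (-4−(-2))² = 0 + 4 = 4
d²(T, Station 5) = (-4−1)² + (-4−4)² = 25 + 64 = 89
d²(T, Station 6) = (-4−(-2))² + (-4−6)² = 4 + 100 = 104
d²(T, Station 7) = (-4−(-1))² + (-4−0)² = 9 + 16 = 25
Sorted ascending: Station 4, Station 7, Station 3, Station 2, … — the third-nearest is Station 3.

Station 3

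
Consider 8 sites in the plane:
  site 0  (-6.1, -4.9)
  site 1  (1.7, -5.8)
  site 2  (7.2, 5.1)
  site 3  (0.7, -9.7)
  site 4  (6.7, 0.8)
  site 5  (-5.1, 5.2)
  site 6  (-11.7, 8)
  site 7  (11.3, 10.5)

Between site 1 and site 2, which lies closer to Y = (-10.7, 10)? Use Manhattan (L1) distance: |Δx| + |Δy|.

site 2

d(Y, site 1) = |-10.7−1.7| + |10−(-5.8)| = 12.4 + 15.8 = 28.2
d(Y, site 2) = |-10.7−7.2| + |10−5.1| = 17.9 + 4.9 = 22.8
28.2 > 22.8, so site 2 is closer.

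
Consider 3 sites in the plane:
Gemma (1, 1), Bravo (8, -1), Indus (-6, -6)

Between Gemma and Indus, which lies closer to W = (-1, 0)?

Compare squared distances:
d²(W, Gemma) = (-1−1)² + (0−1)² = 4 + 1 = 5
d²(W, Indus) = (-1−(-6))² + (0−(-6))² = 25 + 36 = 61
5 < 61, so Gemma is closer.

Gemma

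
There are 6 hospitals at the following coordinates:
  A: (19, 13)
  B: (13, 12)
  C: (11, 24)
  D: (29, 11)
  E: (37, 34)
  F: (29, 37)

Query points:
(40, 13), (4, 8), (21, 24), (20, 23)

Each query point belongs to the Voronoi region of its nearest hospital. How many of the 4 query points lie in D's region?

(40, 13) — d² to each: A:441, B:730, C:962, D:125, E:450, F:697 → nearest is D
(4, 8) — d² to each: A:250, B:97, C:305, D:634, E:1765, F:1466 → nearest is B
(21, 24) — d² to each: A:125, B:208, C:100, D:233, E:356, F:233 → nearest is C
(20, 23) — d² to each: A:101, B:170, C:82, D:225, E:410, F:277 → nearest is C
1 of the 4 points has D as nearest.

1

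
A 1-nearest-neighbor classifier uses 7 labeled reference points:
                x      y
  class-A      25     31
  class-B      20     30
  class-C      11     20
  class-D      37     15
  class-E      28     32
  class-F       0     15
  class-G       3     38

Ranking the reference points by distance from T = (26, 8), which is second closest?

Squared Euclidean distances:
d²(T, class-A) = (26−25)² + (8−31)² = 1 + 529 = 530
d²(T, class-B) = (26−20)² + (8−30)² = 36 + 484 = 520
d²(T, class-C) = (26−11)² + (8−20)² = 225 + 144 = 369
d²(T, class-D) = (26−37)² + (8−15)² = 121 + 49 = 170
d²(T, class-E) = (26−28)² + (8−32)² = 4 + 576 = 580
d²(T, class-F) = (26−0)² + (8−15)² = 676 + 49 = 725
d²(T, class-G) = (26−3)² + (8−38)² = 529 + 900 = 1429
Sorted ascending: class-D, class-C, class-B, … — the second-nearest is class-C.

class-C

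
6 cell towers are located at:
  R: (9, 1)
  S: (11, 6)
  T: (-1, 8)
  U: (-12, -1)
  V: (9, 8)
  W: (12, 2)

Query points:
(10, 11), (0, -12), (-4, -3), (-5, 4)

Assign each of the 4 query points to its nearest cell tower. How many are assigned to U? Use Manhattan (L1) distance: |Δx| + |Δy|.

1

(10, 11) — d to each: R:11, S:6, T:14, U:34, V:4, W:11 → nearest is V
(0, -12) — d to each: R:22, S:29, T:21, U:23, V:29, W:26 → nearest is T
(-4, -3) — d to each: R:17, S:24, T:14, U:10, V:24, W:21 → nearest is U
(-5, 4) — d to each: R:17, S:18, T:8, U:12, V:18, W:19 → nearest is T
1 of the 4 points has U as nearest.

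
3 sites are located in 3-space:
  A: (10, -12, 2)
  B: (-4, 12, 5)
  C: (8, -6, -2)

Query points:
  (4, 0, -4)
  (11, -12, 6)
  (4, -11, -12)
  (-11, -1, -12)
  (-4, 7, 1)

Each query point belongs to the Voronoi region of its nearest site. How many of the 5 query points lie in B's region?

(4, 0, -4) — d² to each: A:216, B:289, C:56 → nearest is C
(11, -12, 6) — d² to each: A:17, B:802, C:109 → nearest is A
(4, -11, -12) — d² to each: A:233, B:882, C:141 → nearest is C
(-11, -1, -12) — d² to each: A:758, B:507, C:486 → nearest is C
(-4, 7, 1) — d² to each: A:558, B:41, C:322 → nearest is B
1 of the 5 points has B as nearest.

1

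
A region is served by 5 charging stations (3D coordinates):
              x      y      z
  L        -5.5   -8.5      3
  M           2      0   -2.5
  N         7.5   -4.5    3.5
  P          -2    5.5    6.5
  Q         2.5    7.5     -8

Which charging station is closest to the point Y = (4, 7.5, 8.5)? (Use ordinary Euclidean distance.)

P

Squared Euclidean distances:
|YL|² = (4−(-5.5))² + (7.5−(-8.5))² + (8.5−3)² = 90.25 + 256 + 30.25 = 376.5
|YM|² = (4−2)² + (7.5−0)² + (8.5−(-2.5))² = 4 + 56.25 + 121 = 181.25
|YN|² = (4−7.5)² + (7.5−(-4.5))² + (8.5−3.5)² = 12.25 + 144 + 25 = 181.25
|YP|² = (4−(-2))² + (7.5−5.5)² + (8.5−6.5)² = 36 + 4 + 4 = 44
|YQ|² = (4−2.5)² + (7.5−7.5)² + (8.5−(-8))² = 2.25 + 0 + 272.25 = 274.5
The smallest is to P, so Y lies in the Voronoi region of P.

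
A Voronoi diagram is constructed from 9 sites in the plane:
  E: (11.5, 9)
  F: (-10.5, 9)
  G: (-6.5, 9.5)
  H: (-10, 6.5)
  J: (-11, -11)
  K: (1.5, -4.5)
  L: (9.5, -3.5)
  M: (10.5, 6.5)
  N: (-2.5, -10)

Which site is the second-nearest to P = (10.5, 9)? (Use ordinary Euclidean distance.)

M

Squared Euclidean distances:
|PE|² = 1 + 0 = 1
|PF|² = 441 + 0 = 441
|PG|² = 289 + 0.25 = 289.25
|PH|² = 420.25 + 6.25 = 426.5
|PJ|² = 462.25 + 400 = 862.25
|PK|² = 81 + 182.25 = 263.25
|PL|² = 1 + 156.25 = 157.25
|PM|² = 0 + 6.25 = 6.25
|PN|² = 169 + 361 = 530
Sorted ascending: E, M, L, … — the second-nearest is M.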